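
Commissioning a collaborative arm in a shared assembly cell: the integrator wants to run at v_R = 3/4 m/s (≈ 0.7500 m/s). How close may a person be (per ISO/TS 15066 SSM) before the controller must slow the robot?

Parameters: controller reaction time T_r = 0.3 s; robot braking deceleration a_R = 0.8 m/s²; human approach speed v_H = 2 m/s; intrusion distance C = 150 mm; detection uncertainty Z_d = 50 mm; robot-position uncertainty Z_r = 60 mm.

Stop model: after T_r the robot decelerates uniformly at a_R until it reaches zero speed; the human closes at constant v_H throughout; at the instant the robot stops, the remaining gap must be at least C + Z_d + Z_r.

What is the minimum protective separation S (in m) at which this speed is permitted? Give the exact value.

stop time T_s = (3/4)/(4/5) = 0.9375 s
reaction-phase robot travel = 0.7500·0.3000 = 0.2250 m
robot covers 0.7500·0.9375 − ½·0.8000·0.9375² = 0.3516 m while stopping
person approaches 2.0000·(0.3000+0.9375) = 2.4750 m
C+Z_d+Z_r = 0.1500+0.0500+0.0600 = 0.2600 m
S_min ≈ 0.2250+0.3516+2.4750+0.2600  ⇒  S_min = 10597/3200 m

S_min = 10597/3200 m = 3.3116 m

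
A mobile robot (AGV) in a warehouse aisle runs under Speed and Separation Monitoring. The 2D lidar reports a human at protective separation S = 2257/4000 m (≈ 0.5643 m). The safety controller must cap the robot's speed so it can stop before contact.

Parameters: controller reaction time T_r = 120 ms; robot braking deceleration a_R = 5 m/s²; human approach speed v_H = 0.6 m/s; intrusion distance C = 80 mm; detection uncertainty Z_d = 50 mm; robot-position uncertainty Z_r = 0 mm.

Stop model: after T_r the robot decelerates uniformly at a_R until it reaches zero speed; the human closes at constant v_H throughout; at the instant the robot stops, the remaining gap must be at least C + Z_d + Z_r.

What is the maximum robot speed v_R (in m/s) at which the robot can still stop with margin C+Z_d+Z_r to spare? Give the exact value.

collect terms ⇒ (1/10)·v_R² + (6/25)·v_R + (-1449/4000) = 0
  disc = (6/25)² − 4·(1/10)·(-1449/4000) = 81/400 ; √disc = 9/20
  v_R = (−(6/25) + 9/20) / (2·(1/10)) = 21/20 m/s
check:
T_s = v_R/a_R = (21/20)/5 = 0.2100 s
robot in T_r: 1.0500·0.1200 = 0.1260 m
braking distance = 1.0500²/(2·5.0000) = 0.1103 m
human closes 0.6000·0.3300 = 0.1980 m
margins: 0.0800+0.0500+0.0000 = 0.1300 m
sum ≈ 0.1260+0.1103+0.1980+0.1300 ≈ 0.5643 m = S ✓

v_R_max = 21/20 m/s = 1.0500 m/s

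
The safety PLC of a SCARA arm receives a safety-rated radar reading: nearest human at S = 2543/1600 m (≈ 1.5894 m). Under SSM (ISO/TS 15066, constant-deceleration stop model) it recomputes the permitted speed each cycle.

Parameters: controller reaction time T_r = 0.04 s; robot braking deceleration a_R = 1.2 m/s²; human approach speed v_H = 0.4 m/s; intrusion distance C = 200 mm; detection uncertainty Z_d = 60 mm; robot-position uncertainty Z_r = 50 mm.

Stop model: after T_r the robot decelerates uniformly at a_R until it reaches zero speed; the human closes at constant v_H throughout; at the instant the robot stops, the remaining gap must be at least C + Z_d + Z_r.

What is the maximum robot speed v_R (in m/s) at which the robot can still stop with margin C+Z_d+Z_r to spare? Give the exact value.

quadratic (5/12)·v² + (28/75)·v + (-10107/8000) = 0
  disc = (28/75)² − 4·(5/12)·(-10107/8000) = 808201/360000 ; √disc = 899/600
  v_R = (−(28/75) + 899/600) / (2·(5/12)) = 27/20 m/s
check:
stop time T_s = (27/20)/(6/5) = 1.1250 s
reaction-phase robot travel = 1.3500·0.0400 = 0.0540 m
robot under decel: 1.3500²/(2·1.2000) = 0.7594 m
human over T_r+T_s: 0.4000·(0.0400+1.1250) = 0.4660 m
residual clearance needed = 0.2000+0.0600+0.0500 = 0.3100 m
sum ≈ 0.0540+0.7594+0.4660+0.3100 ≈ 1.5894 m = S ✓

v_R_max = 27/20 m/s = 1.3500 m/s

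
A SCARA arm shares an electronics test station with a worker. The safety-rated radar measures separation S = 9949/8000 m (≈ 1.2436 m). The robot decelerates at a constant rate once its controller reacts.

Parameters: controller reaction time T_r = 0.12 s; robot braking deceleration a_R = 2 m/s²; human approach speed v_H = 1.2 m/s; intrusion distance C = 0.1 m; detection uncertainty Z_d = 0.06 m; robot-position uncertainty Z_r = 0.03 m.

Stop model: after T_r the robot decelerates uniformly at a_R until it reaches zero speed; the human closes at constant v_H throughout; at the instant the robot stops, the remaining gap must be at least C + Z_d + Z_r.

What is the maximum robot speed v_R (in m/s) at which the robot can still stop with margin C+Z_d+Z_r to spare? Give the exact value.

quadratic (1/4)·v² + (18/25)·v + (-7277/8000) = 0
  disc = (18/25)² − 4·(1/4)·(-7277/8000) = 57121/40000 ; √disc = 239/200
  v_R = (−(18/25) + 239/200) / (2·(1/4)) = 19/20 m/s
check:
stop time T_s = (19/20)/2 = 0.4750 s
robot in T_r: 0.9500·0.1200 = 0.1140 m
robot under decel: 0.9500²/(2·2.0000) = 0.2256 m
human closes 1.2000·0.5950 = 0.7140 m
residual clearance needed = 0.1000+0.0600+0.0300 = 0.1900 m
sum ≈ 0.1140+0.2256+0.7140+0.1900 ≈ 1.2436 m = S ✓

v_R_max = 19/20 m/s = 0.9500 m/s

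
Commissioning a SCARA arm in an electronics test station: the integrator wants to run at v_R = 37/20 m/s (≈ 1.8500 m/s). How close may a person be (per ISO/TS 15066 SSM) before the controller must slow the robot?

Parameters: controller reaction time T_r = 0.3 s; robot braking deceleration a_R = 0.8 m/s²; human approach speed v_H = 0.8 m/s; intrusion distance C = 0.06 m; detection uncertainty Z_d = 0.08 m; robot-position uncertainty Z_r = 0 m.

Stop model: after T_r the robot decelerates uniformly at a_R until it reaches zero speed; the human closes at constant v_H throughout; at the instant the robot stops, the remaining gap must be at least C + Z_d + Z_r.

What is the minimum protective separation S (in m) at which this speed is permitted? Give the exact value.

S_min = 15757/3200 m = 4.9241 m

stop time T_s = (37/20)/(4/5) = 2.3125 s
robot covers v_R·T_r = 1.8500·0.3000 = 0.5550 m before braking
braking distance = 1.8500²/(2·0.8000) = 2.1391 m
human closes 0.8000·2.6125 = 2.0900 m
residual clearance needed = 0.0600+0.0800+0.0000 = 0.1400 m
S_min ≈ 0.5550+2.1391+2.0900+0.1400  ⇒  S_min = 15757/3200 m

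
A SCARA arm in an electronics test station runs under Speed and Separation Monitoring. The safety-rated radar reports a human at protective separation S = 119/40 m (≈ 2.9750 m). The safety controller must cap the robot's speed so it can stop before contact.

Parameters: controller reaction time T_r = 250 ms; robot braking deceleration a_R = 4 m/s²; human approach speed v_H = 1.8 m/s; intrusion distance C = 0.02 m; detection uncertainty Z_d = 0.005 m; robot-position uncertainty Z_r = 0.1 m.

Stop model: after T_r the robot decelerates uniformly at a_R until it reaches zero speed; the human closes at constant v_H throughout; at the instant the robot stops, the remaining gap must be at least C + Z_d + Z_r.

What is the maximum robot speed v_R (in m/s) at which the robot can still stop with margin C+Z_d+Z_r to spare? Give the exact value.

collect terms ⇒ (1/8)·v_R² + (7/10)·v_R + (-12/5) = 0
  disc = (7/10)² − 4·(1/8)·(-12/5) = 169/100 ; √disc = 13/10
  v_R = (−(7/10) + 13/10) / (2·(1/8)) = 12/5 m/s
check:
braking lasts T_s = (12/5)/4 = 0.6000 s
robot covers v_R·T_r = 2.4000·0.2500 = 0.6000 m before braking
braking distance = 2.4000²/(2·4.0000) = 0.7200 m
human closes 1.8000·0.8500 = 1.5300 m
C+Z_d+Z_r = 0.0200+0.0050+0.1000 = 0.1250 m
sum ≈ 0.6000+0.7200+1.5300+0.1250 ≈ 2.9750 m = S ✓

v_R_max = 12/5 m/s = 2.4000 m/s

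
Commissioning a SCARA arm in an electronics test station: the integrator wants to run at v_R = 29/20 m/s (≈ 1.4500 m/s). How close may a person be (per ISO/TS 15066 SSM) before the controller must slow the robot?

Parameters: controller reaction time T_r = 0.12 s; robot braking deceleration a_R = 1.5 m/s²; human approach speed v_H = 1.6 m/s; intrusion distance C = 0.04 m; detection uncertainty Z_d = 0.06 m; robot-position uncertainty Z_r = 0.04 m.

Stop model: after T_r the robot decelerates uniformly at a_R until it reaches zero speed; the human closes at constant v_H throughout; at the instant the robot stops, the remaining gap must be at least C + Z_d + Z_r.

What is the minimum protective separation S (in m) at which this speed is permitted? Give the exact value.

S_min = 5507/2000 m = 2.7535 m

T_s = v_R/a_R = (29/20)/(3/2) = 0.9667 s
reaction-phase robot travel = 1.4500·0.1200 = 0.1740 m
robot covers 1.4500·0.9667 − ½·1.5000·0.9667² = 0.7008 m while stopping
person approaches 1.6000·(0.1200+0.9667) = 1.7387 m
margins: 0.0400+0.0600+0.0400 = 0.1400 m
S_min ≈ 0.1740+0.7008+1.7387+0.1400  ⇒  S_min = 5507/2000 m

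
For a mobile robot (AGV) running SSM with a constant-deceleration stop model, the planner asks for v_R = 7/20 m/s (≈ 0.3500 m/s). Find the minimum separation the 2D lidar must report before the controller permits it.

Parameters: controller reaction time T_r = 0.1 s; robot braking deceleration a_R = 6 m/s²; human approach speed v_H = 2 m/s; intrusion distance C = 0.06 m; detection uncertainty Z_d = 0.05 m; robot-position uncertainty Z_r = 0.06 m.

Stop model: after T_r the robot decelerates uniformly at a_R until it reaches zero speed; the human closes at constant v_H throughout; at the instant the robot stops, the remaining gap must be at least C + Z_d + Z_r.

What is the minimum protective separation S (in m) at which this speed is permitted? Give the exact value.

braking lasts T_s = (7/20)/6 = 0.0583 s
robot covers v_R·T_r = 0.3500·0.1000 = 0.0350 m before braking
braking distance = 0.3500²/(2·6.0000) = 0.0102 m
person approaches 2.0000·(0.1000+0.0583) = 0.3167 m
C+Z_d+Z_r = 0.0600+0.0500+0.0600 = 0.1700 m
S_min ≈ 0.0350+0.0102+0.3167+0.1700  ⇒  S_min = 851/1600 m

S_min = 851/1600 m = 0.5319 m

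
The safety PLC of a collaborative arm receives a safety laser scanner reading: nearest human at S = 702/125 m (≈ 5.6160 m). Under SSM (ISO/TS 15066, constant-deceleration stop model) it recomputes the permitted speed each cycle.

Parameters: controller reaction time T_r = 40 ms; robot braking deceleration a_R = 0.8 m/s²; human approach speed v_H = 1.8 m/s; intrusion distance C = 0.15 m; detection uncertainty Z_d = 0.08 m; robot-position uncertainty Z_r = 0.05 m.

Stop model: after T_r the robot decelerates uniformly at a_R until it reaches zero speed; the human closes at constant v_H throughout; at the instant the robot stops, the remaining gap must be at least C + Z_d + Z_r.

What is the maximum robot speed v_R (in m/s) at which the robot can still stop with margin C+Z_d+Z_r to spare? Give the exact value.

at the boundary: (5/8)·v² + (229/100)·v + (-658/125) = 0
  disc = (229/100)² − 4·(5/8)·(-658/125) = 184041/10000 ; √disc = 429/100
  v_R = (−(229/100) + 429/100) / (2·(5/8)) = 8/5 m/s
check:
T_s = v_R/a_R = (8/5)/(4/5) = 2.0000 s
robot covers v_R·T_r = 1.6000·0.0400 = 0.0640 m before braking
robot covers 1.6000·2.0000 − ½·0.8000·2.0000² = 1.6000 m while stopping
human over T_r+T_s: 1.8000·(0.0400+2.0000) = 3.6720 m
margins: 0.1500+0.0800+0.0500 = 0.2800 m
sum ≈ 0.0640+1.6000+3.6720+0.2800 ≈ 5.6160 m = S ✓

v_R_max = 8/5 m/s = 1.6000 m/s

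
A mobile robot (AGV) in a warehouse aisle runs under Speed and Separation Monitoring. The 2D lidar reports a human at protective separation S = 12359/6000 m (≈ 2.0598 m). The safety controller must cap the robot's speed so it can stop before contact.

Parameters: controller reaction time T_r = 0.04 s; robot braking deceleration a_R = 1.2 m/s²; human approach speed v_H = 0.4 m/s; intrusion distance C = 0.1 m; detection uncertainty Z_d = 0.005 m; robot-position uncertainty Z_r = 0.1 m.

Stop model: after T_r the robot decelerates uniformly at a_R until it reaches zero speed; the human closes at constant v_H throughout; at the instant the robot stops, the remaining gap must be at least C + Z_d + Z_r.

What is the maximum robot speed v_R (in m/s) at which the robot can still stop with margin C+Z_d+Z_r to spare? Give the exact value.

v_R_max = 17/10 m/s = 1.7000 m/s

quadratic (5/12)·v² + (28/75)·v + (-11033/6000) = 0
  disc = (28/75)² − 4·(5/12)·(-11033/6000) = 32041/10000 ; √disc = 179/100
  v_R = (−(28/75) + 179/100) / (2·(5/12)) = 17/10 m/s
check:
T_s = v_R/a_R = (17/10)/(6/5) = 1.4167 s
robot in T_r: 1.7000·0.0400 = 0.0680 m
robot under decel: 1.7000²/(2·1.2000) = 1.2042 m
person approaches 0.4000·(0.0400+1.4167) = 0.5827 m
C+Z_d+Z_r = 0.1000+0.0050+0.1000 = 0.2050 m
sum ≈ 0.0680+1.2042+0.5827+0.2050 ≈ 2.0598 m = S ✓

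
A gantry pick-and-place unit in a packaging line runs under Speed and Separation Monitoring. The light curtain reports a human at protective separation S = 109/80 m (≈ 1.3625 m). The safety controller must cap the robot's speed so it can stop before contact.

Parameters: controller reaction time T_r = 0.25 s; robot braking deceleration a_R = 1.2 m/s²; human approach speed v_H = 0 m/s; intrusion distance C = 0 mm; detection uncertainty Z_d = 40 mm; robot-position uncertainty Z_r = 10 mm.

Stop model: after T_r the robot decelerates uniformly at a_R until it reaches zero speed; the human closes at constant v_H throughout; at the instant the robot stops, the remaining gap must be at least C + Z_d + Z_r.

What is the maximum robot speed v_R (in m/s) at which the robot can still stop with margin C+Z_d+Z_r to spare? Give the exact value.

v_R_max = 3/2 m/s = 1.5000 m/s

at the boundary: (5/12)·v² + (1/4)·v + (-21/16) = 0
  disc = (1/4)² − 4·(5/12)·(-21/16) = 9/4 ; √disc = 3/2
  v_R = (−(1/4) + 3/2) / (2·(5/12)) = 3/2 m/s
check:
stop time T_s = (3/2)/(6/5) = 1.2500 s
robot in T_r: 1.5000·0.2500 = 0.3750 m
robot covers 1.5000·1.2500 − ½·1.2000·1.2500² = 0.9375 m while stopping
human over T_r+T_s: 0.0000·(0.2500+1.2500) = 0.0000 m
C+Z_d+Z_r = 0.0000+0.0400+0.0100 = 0.0500 m
sum ≈ 0.3750+0.9375+0.0000+0.0500 ≈ 1.3625 m = S ✓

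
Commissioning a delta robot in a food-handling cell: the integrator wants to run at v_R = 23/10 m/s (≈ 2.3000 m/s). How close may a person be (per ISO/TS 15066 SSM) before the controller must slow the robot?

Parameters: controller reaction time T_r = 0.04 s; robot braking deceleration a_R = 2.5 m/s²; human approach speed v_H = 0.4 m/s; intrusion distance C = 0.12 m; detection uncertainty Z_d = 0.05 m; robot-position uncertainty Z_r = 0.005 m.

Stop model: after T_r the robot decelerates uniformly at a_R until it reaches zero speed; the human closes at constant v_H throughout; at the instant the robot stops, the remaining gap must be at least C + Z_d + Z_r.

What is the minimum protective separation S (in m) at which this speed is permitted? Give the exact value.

S_min = 1709/1000 m = 1.7090 m

stop time T_s = (23/10)/(5/2) = 0.9200 s
robot in T_r: 2.3000·0.0400 = 0.0920 m
braking distance = 2.3000²/(2·2.5000) = 1.0580 m
person approaches 0.4000·(0.0400+0.9200) = 0.3840 m
residual clearance needed = 0.1200+0.0500+0.0050 = 0.1750 m
S_min ≈ 0.0920+1.0580+0.3840+0.1750  ⇒  S_min = 1709/1000 m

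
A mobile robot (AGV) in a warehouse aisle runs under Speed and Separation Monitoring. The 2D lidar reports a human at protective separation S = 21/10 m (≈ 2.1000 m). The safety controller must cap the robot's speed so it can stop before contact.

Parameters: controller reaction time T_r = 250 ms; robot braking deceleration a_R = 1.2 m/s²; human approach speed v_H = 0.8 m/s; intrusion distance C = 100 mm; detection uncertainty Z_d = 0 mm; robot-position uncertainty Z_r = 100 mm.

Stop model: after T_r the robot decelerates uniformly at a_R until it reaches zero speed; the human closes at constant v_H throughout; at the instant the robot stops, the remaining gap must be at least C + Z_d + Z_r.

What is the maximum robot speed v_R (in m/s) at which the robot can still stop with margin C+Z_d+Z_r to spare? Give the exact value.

collect terms ⇒ (5/12)·v_R² + (11/12)·v_R + (-17/10) = 0
  disc = (11/12)² − 4·(5/12)·(-17/10) = 529/144 ; √disc = 23/12
  v_R = (−(11/12) + 23/12) / (2·(5/12)) = 6/5 m/s
check:
T_s = v_R/a_R = (6/5)/(6/5) = 1.0000 s
reaction-phase robot travel = 1.2000·0.2500 = 0.3000 m
robot covers 1.2000·1.0000 − ½·1.2000·1.0000² = 0.6000 m while stopping
human closes 0.8000·1.2500 = 1.0000 m
margins: 0.1000+0.0000+0.1000 = 0.2000 m
sum ≈ 0.3000+0.6000+1.0000+0.2000 ≈ 2.1000 m = S ✓

v_R_max = 6/5 m/s = 1.2000 m/s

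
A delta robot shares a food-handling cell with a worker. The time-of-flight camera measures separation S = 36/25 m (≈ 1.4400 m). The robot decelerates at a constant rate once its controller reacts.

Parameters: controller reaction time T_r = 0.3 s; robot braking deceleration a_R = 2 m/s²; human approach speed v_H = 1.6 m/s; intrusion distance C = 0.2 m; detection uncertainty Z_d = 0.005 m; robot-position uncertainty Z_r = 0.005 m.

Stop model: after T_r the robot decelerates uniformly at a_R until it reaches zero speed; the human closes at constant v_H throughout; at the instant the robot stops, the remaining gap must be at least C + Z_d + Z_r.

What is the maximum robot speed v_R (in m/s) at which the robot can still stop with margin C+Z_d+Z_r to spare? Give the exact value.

quadratic (1/4)·v² + (11/10)·v + (-3/4) = 0
  disc = (11/10)² − 4·(1/4)·(-3/4) = 49/25 ; √disc = 7/5
  v_R = (−(11/10) + 7/5) / (2·(1/4)) = 3/5 m/s
check:
stop time T_s = (3/5)/2 = 0.3000 s
reaction-phase robot travel = 0.6000·0.3000 = 0.1800 m
robot covers 0.6000·0.3000 − ½·2.0000·0.3000² = 0.0900 m while stopping
human closes 1.6000·0.6000 = 0.9600 m
margins: 0.2000+0.0050+0.0050 = 0.2100 m
sum ≈ 0.1800+0.0900+0.9600+0.2100 ≈ 1.4400 m = S ✓

v_R_max = 3/5 m/s = 0.6000 m/s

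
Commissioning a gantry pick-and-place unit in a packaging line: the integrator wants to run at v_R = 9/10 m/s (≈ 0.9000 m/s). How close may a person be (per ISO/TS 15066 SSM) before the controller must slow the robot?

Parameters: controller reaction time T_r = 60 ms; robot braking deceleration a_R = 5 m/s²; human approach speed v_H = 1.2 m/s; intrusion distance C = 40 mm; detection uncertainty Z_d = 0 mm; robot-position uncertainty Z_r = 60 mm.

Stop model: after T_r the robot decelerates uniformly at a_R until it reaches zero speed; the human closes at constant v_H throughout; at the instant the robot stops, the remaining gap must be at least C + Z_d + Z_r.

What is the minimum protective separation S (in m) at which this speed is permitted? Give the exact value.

T_s = v_R/a_R = (9/10)/5 = 0.1800 s
robot covers v_R·T_r = 0.9000·0.0600 = 0.0540 m before braking
robot covers 0.9000·0.1800 − ½·5.0000·0.1800² = 0.0810 m while stopping
person approaches 1.2000·(0.0600+0.1800) = 0.2880 m
C+Z_d+Z_r = 0.0400+0.0000+0.0600 = 0.1000 m
S_min ≈ 0.0540+0.0810+0.2880+0.1000  ⇒  S_min = 523/1000 m

S_min = 523/1000 m = 0.5230 m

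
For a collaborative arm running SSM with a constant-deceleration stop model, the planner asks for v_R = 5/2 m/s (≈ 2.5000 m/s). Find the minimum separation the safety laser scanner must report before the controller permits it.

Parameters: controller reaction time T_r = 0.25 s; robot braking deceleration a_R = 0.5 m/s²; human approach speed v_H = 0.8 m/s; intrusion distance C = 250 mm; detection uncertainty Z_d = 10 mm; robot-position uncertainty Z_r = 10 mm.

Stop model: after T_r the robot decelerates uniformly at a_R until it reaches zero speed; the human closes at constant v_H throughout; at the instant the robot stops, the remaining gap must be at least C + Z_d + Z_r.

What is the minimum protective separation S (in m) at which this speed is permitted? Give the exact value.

T_s = v_R/a_R = (5/2)/(1/2) = 5.0000 s
reaction-phase robot travel = 2.5000·0.2500 = 0.6250 m
robot under decel: 2.5000²/(2·0.5000) = 6.2500 m
human closes 0.8000·5.2500 = 4.2000 m
margins: 0.2500+0.0100+0.0100 = 0.2700 m
S_min ≈ 0.6250+6.2500+4.2000+0.2700  ⇒  S_min = 2269/200 m

S_min = 2269/200 m = 11.3450 m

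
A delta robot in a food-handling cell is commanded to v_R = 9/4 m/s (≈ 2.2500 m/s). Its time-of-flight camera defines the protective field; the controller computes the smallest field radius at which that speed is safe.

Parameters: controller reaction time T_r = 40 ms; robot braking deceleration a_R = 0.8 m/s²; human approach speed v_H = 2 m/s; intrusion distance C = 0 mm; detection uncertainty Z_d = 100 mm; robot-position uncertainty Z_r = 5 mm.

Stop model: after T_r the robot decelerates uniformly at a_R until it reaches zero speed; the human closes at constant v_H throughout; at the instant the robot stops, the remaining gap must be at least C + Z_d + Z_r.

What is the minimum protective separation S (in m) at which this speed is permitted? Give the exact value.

T_s = v_R/a_R = (9/4)/(4/5) = 2.8125 s
robot in T_r: 2.2500·0.0400 = 0.0900 m
braking distance = 2.2500²/(2·0.8000) = 3.1641 m
human over T_r+T_s: 2.0000·(0.0400+2.8125) = 5.7050 m
margins: 0.0000+0.1000+0.0050 = 0.1050 m
S_min ≈ 0.0900+3.1641+5.7050+0.1050  ⇒  S_min = 5801/640 m

S_min = 5801/640 m = 9.0641 m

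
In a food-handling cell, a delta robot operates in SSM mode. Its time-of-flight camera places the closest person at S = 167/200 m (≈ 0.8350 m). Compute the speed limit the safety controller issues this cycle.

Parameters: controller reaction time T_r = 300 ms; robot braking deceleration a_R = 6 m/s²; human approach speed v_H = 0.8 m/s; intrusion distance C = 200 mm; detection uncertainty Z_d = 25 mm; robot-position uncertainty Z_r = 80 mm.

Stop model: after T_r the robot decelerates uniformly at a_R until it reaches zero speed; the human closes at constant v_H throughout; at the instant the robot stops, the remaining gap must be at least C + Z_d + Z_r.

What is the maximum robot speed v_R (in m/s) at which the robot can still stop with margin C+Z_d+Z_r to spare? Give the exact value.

v_R_max = 3/5 m/s = 0.6000 m/s

quadratic (1/12)·v² + (13/30)·v + (-29/100) = 0
  disc = (13/30)² − 4·(1/12)·(-29/100) = 64/225 ; √disc = 8/15
  v_R = (−(13/30) + 8/15) / (2·(1/12)) = 3/5 m/s
check:
stop time T_s = (3/5)/6 = 0.1000 s
robot covers v_R·T_r = 0.6000·0.3000 = 0.1800 m before braking
robot under decel: 0.6000²/(2·6.0000) = 0.0300 m
human over T_r+T_s: 0.8000·(0.3000+0.1000) = 0.3200 m
margins: 0.2000+0.0250+0.0800 = 0.3050 m
sum ≈ 0.1800+0.0300+0.3200+0.3050 ≈ 0.8350 m = S ✓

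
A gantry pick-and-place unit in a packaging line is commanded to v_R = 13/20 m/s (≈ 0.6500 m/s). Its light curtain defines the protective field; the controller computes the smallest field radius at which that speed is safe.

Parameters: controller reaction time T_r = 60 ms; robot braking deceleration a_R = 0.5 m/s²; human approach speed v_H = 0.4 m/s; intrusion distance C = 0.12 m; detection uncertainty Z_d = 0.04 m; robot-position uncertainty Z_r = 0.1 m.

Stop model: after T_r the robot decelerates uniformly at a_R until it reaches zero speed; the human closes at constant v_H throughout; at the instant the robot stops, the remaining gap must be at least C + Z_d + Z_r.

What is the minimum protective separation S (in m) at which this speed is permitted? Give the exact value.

S_min = 2531/2000 m = 1.2655 m

T_s = v_R/a_R = (13/20)/(1/2) = 1.3000 s
reaction-phase robot travel = 0.6500·0.0600 = 0.0390 m
robot under decel: 0.6500²/(2·0.5000) = 0.4225 m
human over T_r+T_s: 0.4000·(0.0600+1.3000) = 0.5440 m
residual clearance needed = 0.1200+0.0400+0.1000 = 0.2600 m
S_min ≈ 0.0390+0.4225+0.5440+0.2600  ⇒  S_min = 2531/2000 m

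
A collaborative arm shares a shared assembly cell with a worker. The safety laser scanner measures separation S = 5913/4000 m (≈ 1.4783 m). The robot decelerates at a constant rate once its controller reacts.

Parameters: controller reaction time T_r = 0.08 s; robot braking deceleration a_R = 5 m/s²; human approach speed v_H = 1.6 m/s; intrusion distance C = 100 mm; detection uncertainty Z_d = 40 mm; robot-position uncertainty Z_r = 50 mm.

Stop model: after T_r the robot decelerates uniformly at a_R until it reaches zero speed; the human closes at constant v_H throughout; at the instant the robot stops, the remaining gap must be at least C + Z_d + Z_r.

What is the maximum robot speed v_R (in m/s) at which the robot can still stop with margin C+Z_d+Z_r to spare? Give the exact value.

v_R_max = 39/20 m/s = 1.9500 m/s

at the boundary: (1/10)·v² + (2/5)·v + (-4641/4000) = 0
  disc = (2/5)² − 4·(1/10)·(-4641/4000) = 6241/10000 ; √disc = 79/100
  v_R = (−(2/5) + 79/100) / (2·(1/10)) = 39/20 m/s
check:
T_s = v_R/a_R = (39/20)/5 = 0.3900 s
robot in T_r: 1.9500·0.0800 = 0.1560 m
braking distance = 1.9500²/(2·5.0000) = 0.3802 m
human closes 1.6000·0.4700 = 0.7520 m
margins: 0.1000+0.0400+0.0500 = 0.1900 m
sum ≈ 0.1560+0.3802+0.7520+0.1900 ≈ 1.4783 m = S ✓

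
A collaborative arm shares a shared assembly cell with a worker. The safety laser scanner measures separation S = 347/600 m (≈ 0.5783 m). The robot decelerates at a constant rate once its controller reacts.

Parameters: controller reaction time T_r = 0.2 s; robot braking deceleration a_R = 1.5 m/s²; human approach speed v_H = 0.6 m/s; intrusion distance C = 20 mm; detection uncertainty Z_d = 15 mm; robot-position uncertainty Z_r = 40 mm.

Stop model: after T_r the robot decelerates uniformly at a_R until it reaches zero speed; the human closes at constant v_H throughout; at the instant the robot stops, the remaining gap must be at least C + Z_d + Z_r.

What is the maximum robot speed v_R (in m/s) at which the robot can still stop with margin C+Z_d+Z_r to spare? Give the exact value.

v_R_max = 1/2 m/s = 0.5000 m/s

quadratic (1/3)·v² + (3/5)·v + (-23/60) = 0
  disc = (3/5)² − 4·(1/3)·(-23/60) = 196/225 ; √disc = 14/15
  v_R = (−(3/5) + 14/15) / (2·(1/3)) = 1/2 m/s
check:
T_s = v_R/a_R = (1/2)/(3/2) = 0.3333 s
reaction-phase robot travel = 0.5000·0.2000 = 0.1000 m
robot under decel: 0.5000²/(2·1.5000) = 0.0833 m
person approaches 0.6000·(0.2000+0.3333) = 0.3200 m
margins: 0.0200+0.0150+0.0400 = 0.0750 m
sum ≈ 0.1000+0.0833+0.3200+0.0750 ≈ 0.5783 m = S ✓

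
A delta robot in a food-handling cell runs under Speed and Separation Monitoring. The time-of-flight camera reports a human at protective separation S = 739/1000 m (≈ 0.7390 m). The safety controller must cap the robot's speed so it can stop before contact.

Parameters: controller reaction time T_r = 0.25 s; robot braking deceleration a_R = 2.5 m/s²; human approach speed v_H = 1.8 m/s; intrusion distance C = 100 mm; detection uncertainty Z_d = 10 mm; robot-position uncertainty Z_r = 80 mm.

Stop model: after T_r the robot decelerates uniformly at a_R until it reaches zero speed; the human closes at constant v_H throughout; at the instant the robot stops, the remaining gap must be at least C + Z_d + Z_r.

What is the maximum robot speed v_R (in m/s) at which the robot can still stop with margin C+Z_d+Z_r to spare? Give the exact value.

quadratic (1/5)·v² + (97/100)·v + (-99/1000) = 0
  disc = (97/100)² − 4·(1/5)·(-99/1000) = 10201/10000 ; √disc = 101/100
  v_R = (−(97/100) + 101/100) / (2·(1/5)) = 1/10 m/s
check:
T_s = v_R/a_R = (1/10)/(5/2) = 0.0400 s
reaction-phase robot travel = 0.1000·0.2500 = 0.0250 m
robot covers 0.1000·0.0400 − ½·2.5000·0.0400² = 0.0020 m while stopping
person approaches 1.8000·(0.2500+0.0400) = 0.5220 m
residual clearance needed = 0.1000+0.0100+0.0800 = 0.1900 m
sum ≈ 0.0250+0.0020+0.5220+0.1900 ≈ 0.7390 m = S ✓

v_R_max = 1/10 m/s = 0.1000 m/s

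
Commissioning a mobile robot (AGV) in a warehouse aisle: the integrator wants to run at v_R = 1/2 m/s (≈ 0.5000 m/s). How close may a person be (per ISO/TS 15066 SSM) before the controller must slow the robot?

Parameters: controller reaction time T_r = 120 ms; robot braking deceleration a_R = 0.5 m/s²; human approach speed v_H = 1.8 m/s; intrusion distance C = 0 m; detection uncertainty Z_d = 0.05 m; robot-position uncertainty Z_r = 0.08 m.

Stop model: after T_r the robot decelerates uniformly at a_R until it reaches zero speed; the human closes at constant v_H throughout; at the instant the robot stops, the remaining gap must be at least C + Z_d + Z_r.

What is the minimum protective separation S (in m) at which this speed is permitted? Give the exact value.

T_s = v_R/a_R = (1/2)/(1/2) = 1.0000 s
reaction-phase robot travel = 0.5000·0.1200 = 0.0600 m
braking distance = 0.5000²/(2·0.5000) = 0.2500 m
human closes 1.8000·1.1200 = 2.0160 m
margins: 0.0000+0.0500+0.0800 = 0.1300 m
S_min ≈ 0.0600+0.2500+2.0160+0.1300  ⇒  S_min = 307/125 m

S_min = 307/125 m = 2.4560 m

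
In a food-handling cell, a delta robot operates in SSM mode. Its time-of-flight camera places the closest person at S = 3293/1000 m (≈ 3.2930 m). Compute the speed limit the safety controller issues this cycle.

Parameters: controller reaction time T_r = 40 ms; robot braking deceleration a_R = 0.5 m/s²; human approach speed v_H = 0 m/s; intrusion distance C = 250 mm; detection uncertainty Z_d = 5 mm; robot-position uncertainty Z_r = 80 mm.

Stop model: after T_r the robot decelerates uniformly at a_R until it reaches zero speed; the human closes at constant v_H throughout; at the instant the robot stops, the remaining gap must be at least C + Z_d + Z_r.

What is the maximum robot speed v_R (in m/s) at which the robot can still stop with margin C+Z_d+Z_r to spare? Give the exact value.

at the boundary: (1)·v² + (1/25)·v + (-1479/500) = 0
  disc = (1/25)² − 4·(1)·(-1479/500) = 7396/625 ; √disc = 86/25
  v_R = (−(1/25) + 86/25) / (2·(1)) = 17/10 m/s
check:
braking lasts T_s = (17/10)/(1/2) = 3.4000 s
reaction-phase robot travel = 1.7000·0.0400 = 0.0680 m
braking distance = 1.7000²/(2·0.5000) = 2.8900 m
human over T_r+T_s: 0.0000·(0.0400+3.4000) = 0.0000 m
residual clearance needed = 0.2500+0.0050+0.0800 = 0.3350 m
sum ≈ 0.0680+2.8900+0.0000+0.3350 ≈ 3.2930 m = S ✓

v_R_max = 17/10 m/s = 1.7000 m/s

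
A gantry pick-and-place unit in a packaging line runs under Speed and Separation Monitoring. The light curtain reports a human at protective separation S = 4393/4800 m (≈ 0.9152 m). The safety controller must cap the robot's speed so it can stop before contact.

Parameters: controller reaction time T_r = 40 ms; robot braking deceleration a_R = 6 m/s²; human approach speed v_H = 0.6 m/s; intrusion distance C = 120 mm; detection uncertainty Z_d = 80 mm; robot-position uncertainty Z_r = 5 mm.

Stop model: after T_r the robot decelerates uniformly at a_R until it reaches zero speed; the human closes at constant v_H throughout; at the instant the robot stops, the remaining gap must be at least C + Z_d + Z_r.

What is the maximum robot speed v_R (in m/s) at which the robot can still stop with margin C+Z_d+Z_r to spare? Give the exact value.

v_R_max = 43/20 m/s = 2.1500 m/s

collect terms ⇒ (1/12)·v_R² + (7/50)·v_R + (-16469/24000) = 0
  disc = (7/50)² − 4·(1/12)·(-16469/24000) = 89401/360000 ; √disc = 299/600
  v_R = (−(7/50) + 299/600) / (2·(1/12)) = 43/20 m/s
check:
braking lasts T_s = (43/20)/6 = 0.3583 s
reaction-phase robot travel = 2.1500·0.0400 = 0.0860 m
robot covers 2.1500·0.3583 − ½·6.0000·0.3583² = 0.3852 m while stopping
human over T_r+T_s: 0.6000·(0.0400+0.3583) = 0.2390 m
C+Z_d+Z_r = 0.1200+0.0800+0.0050 = 0.2050 m
sum ≈ 0.0860+0.3852+0.2390+0.2050 ≈ 0.9152 m = S ✓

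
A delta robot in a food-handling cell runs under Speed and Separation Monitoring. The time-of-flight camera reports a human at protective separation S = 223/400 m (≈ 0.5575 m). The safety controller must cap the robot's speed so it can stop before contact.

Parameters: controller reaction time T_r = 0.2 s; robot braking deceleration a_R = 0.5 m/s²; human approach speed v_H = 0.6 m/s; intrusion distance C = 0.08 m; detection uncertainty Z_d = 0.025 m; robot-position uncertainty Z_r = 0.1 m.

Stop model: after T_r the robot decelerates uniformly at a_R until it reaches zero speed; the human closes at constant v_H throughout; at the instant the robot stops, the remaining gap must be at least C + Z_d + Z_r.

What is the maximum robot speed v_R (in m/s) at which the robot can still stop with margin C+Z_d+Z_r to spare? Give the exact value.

at the boundary: (1)·v² + (7/5)·v + (-93/400) = 0
  disc = (7/5)² − 4·(1)·(-93/400) = 289/100 ; √disc = 17/10
  v_R = (−(7/5) + 17/10) / (2·(1)) = 3/20 m/s
check:
stop time T_s = (3/20)/(1/2) = 0.3000 s
robot covers v_R·T_r = 0.1500·0.2000 = 0.0300 m before braking
braking distance = 0.1500²/(2·0.5000) = 0.0225 m
human closes 0.6000·0.5000 = 0.3000 m
C+Z_d+Z_r = 0.0800+0.0250+0.1000 = 0.2050 m
sum ≈ 0.0300+0.0225+0.3000+0.2050 ≈ 0.5575 m = S ✓

v_R_max = 3/20 m/s = 0.1500 m/s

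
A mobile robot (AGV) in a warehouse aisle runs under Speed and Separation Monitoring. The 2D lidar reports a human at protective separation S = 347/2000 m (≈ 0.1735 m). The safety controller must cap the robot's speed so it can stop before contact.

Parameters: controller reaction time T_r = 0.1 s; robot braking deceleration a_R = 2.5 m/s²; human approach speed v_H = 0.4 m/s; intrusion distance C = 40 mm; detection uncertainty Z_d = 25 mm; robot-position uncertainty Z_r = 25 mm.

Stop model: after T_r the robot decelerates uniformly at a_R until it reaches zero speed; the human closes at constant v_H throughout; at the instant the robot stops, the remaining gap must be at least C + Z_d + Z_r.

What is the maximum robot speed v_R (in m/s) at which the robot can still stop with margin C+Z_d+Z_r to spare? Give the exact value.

collect terms ⇒ (1/5)·v_R² + (13/50)·v_R + (-87/2000) = 0
  disc = (13/50)² − 4·(1/5)·(-87/2000) = 64/625 ; √disc = 8/25
  v_R = (−(13/50) + 8/25) / (2·(1/5)) = 3/20 m/s
check:
braking lasts T_s = (3/20)/(5/2) = 0.0600 s
robot in T_r: 0.1500·0.1000 = 0.0150 m
braking distance = 0.1500²/(2·2.5000) = 0.0045 m
human over T_r+T_s: 0.4000·(0.1000+0.0600) = 0.0640 m
margins: 0.0400+0.0250+0.0250 = 0.0900 m
sum ≈ 0.0150+0.0045+0.0640+0.0900 ≈ 0.1735 m = S ✓

v_R_max = 3/20 m/s = 0.1500 m/s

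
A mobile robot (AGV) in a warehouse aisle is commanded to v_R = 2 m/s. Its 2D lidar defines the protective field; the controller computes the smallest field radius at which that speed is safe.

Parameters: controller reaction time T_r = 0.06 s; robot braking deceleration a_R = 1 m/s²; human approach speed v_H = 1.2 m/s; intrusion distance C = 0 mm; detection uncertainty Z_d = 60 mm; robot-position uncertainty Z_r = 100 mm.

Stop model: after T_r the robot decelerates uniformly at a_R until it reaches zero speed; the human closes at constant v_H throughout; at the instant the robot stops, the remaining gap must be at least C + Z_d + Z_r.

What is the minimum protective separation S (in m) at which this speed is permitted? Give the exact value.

braking lasts T_s = 2/1 = 2.0000 s
robot in T_r: 2.0000·0.0600 = 0.1200 m
robot under decel: 2.0000²/(2·1.0000) = 2.0000 m
person approaches 1.2000·(0.0600+2.0000) = 2.4720 m
margins: 0.0000+0.0600+0.1000 = 0.1600 m
S_min ≈ 0.1200+2.0000+2.4720+0.1600  ⇒  S_min = 594/125 m

S_min = 594/125 m = 4.7520 m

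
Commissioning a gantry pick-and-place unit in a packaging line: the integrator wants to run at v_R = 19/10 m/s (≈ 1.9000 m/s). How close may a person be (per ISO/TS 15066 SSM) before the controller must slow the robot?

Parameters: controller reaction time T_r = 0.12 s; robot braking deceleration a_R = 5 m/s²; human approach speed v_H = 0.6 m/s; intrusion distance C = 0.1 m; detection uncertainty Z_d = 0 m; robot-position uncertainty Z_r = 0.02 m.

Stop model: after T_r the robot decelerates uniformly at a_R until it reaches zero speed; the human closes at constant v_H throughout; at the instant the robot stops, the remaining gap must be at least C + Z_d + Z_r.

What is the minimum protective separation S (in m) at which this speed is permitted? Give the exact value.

T_s = v_R/a_R = (19/10)/5 = 0.3800 s
robot in T_r: 1.9000·0.1200 = 0.2280 m
braking distance = 1.9000²/(2·5.0000) = 0.3610 m
human over T_r+T_s: 0.6000·(0.1200+0.3800) = 0.3000 m
C+Z_d+Z_r = 0.1000+0.0000+0.0200 = 0.1200 m
S_min ≈ 0.2280+0.3610+0.3000+0.1200  ⇒  S_min = 1009/1000 m

S_min = 1009/1000 m = 1.0090 m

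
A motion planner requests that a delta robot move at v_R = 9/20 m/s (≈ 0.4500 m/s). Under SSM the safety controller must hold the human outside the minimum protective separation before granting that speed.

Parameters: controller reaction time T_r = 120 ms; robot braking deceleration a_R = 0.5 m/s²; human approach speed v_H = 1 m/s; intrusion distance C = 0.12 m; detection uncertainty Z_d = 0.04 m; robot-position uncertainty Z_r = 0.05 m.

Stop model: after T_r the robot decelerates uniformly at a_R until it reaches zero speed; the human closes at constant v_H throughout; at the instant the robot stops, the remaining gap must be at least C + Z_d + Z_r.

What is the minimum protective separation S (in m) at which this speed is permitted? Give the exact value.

S_min = 2973/2000 m = 1.4865 m

T_s = v_R/a_R = (9/20)/(1/2) = 0.9000 s
robot covers v_R·T_r = 0.4500·0.1200 = 0.0540 m before braking
braking distance = 0.4500²/(2·0.5000) = 0.2025 m
person approaches 1.0000·(0.1200+0.9000) = 1.0200 m
margins: 0.1200+0.0400+0.0500 = 0.2100 m
S_min ≈ 0.0540+0.2025+1.0200+0.2100  ⇒  S_min = 2973/2000 m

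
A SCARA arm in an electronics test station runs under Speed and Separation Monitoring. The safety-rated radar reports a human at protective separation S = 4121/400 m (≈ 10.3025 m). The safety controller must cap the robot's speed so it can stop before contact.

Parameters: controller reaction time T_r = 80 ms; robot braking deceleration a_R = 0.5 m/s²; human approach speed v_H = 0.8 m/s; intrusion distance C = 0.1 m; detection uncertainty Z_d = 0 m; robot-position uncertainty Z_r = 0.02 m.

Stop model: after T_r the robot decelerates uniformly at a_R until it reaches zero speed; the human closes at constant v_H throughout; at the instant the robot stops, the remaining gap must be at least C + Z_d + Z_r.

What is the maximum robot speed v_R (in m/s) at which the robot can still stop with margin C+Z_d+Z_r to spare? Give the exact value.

v_R_max = 49/20 m/s = 2.4500 m/s

at the boundary: (1)·v² + (42/25)·v + (-20237/2000) = 0
  disc = (42/25)² − 4·(1)·(-20237/2000) = 108241/2500 ; √disc = 329/50
  v_R = (−(42/25) + 329/50) / (2·(1)) = 49/20 m/s
check:
braking lasts T_s = (49/20)/(1/2) = 4.9000 s
reaction-phase robot travel = 2.4500·0.0800 = 0.1960 m
braking distance = 2.4500²/(2·0.5000) = 6.0025 m
human closes 0.8000·4.9800 = 3.9840 m
C+Z_d+Z_r = 0.1000+0.0000+0.0200 = 0.1200 m
sum ≈ 0.1960+6.0025+3.9840+0.1200 ≈ 10.3025 m = S ✓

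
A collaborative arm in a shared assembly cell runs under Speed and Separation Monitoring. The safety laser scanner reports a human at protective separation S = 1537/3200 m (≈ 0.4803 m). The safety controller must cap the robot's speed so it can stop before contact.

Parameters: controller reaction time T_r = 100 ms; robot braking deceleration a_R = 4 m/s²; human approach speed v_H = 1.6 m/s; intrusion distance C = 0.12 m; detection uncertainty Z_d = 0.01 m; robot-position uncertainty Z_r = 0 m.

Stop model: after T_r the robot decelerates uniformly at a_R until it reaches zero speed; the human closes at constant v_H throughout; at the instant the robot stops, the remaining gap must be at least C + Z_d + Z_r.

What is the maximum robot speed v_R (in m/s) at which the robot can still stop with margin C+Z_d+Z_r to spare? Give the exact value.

v_R_max = 7/20 m/s = 0.3500 m/s

collect terms ⇒ (1/8)·v_R² + (1/2)·v_R + (-609/3200) = 0
  disc = (1/2)² − 4·(1/8)·(-609/3200) = 2209/6400 ; √disc = 47/80
  v_R = (−(1/2) + 47/80) / (2·(1/8)) = 7/20 m/s
check:
T_s = v_R/a_R = (7/20)/4 = 0.0875 s
robot in T_r: 0.3500·0.1000 = 0.0350 m
robot under decel: 0.3500²/(2·4.0000) = 0.0153 m
human over T_r+T_s: 1.6000·(0.1000+0.0875) = 0.3000 m
margins: 0.1200+0.0100+0.0000 = 0.1300 m
sum ≈ 0.0350+0.0153+0.3000+0.1300 ≈ 0.4803 m = S ✓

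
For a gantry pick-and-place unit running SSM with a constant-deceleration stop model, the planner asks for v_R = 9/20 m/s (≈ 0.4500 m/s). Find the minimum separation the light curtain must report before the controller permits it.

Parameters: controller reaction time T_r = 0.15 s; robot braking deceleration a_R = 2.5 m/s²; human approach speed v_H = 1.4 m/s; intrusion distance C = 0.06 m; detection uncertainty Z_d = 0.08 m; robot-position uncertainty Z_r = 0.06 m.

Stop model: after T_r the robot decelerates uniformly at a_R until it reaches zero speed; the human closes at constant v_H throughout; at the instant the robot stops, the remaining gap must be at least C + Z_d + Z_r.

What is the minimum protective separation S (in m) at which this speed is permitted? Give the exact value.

T_s = v_R/a_R = (9/20)/(5/2) = 0.1800 s
robot in T_r: 0.4500·0.1500 = 0.0675 m
robot covers 0.4500·0.1800 − ½·2.5000·0.1800² = 0.0405 m while stopping
person approaches 1.4000·(0.1500+0.1800) = 0.4620 m
margins: 0.0600+0.0800+0.0600 = 0.2000 m
S_min ≈ 0.0675+0.0405+0.4620+0.2000  ⇒  S_min = 77/100 m

S_min = 77/100 m = 0.7700 m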